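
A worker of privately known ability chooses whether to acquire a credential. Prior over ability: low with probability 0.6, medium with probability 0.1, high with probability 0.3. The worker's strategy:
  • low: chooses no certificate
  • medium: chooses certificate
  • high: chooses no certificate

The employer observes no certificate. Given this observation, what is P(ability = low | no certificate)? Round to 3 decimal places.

P(no certificate) = 0.6·1 + 0.1·0 + 0.3·1 = 0.9
P(low | no certificate) = (0.6·1) / 0.9 = 0.6 / 0.9 = 0.666667

0.667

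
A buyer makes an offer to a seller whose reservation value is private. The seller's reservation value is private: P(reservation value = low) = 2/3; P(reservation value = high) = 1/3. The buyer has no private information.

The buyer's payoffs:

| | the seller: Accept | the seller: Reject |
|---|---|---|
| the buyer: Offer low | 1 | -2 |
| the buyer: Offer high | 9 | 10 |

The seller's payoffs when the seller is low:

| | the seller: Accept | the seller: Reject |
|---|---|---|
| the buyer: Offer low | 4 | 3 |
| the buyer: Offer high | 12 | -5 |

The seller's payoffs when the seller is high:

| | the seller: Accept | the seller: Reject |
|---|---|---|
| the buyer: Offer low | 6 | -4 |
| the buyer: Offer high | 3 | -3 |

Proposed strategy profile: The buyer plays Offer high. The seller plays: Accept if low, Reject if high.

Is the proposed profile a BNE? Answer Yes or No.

No

The buyer plays Offer high: E[Offer high] = 2/3·(9) + 1/3·(10) = 28/3; E[Offer low] = 0. Best-responding. ✓
The seller (reservation value low), facing Offer high: Accept gives 12, Reject gives -5. Proposed Accept is best. ✓
The seller (reservation value high), facing Offer high: Accept gives 3, Reject gives -3. Proposed Reject is not best — profitable deviation exists. ✗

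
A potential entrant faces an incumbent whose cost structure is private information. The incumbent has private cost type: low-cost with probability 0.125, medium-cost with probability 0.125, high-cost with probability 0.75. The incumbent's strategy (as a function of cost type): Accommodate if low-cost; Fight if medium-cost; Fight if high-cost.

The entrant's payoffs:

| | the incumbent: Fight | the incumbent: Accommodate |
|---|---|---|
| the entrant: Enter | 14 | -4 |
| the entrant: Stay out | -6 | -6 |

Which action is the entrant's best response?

E[Enter] = 0.125·(-4) + 0.125·(14) + 0.75·(14) = 11.75
E[Stay out] = 0.125·(-6) + 0.125·(-6) + 0.75·(-6) = -6
Best response: Enter (11.75 is the largest).

Enter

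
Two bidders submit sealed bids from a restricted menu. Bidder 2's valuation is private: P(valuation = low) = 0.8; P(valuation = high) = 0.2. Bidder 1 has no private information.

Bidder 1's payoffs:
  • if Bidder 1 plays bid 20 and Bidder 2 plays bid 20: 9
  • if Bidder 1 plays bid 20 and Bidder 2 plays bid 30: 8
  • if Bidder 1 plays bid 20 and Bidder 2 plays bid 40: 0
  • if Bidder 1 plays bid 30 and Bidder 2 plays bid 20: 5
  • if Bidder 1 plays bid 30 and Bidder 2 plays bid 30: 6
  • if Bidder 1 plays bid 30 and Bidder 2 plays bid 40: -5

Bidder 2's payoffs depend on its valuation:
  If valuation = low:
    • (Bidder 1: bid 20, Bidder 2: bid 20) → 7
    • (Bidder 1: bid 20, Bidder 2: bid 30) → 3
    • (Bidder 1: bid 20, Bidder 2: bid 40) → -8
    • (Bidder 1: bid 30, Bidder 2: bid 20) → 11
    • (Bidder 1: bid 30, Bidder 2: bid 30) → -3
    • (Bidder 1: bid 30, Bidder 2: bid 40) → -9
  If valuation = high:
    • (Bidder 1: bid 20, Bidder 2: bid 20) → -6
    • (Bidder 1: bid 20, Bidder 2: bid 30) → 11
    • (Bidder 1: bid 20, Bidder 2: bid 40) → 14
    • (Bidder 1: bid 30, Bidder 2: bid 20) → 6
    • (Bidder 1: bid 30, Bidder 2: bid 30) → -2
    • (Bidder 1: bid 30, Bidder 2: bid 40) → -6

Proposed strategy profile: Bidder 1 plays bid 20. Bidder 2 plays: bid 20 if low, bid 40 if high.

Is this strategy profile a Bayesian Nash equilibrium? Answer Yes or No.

Yes

A profile is a BNE iff every type of every player is best-responding given beliefs about the other side.
Bidder 1 plays bid 20: E[bid 20] = 0.8·(9) + 0.2·(0) = 7.2; E[bid 30] = 3. Best-responding. ✓
Bidder 2 (valuation low), facing bid 20: bid 20 gives 7, bid 30 gives 3, bid 40 gives -8. Proposed bid 20 is best. ✓
Bidder 2 (valuation high), facing bid 20: bid 20 gives -6, bid 30 gives 11, bid 40 gives 14. Proposed bid 40 is best. ✓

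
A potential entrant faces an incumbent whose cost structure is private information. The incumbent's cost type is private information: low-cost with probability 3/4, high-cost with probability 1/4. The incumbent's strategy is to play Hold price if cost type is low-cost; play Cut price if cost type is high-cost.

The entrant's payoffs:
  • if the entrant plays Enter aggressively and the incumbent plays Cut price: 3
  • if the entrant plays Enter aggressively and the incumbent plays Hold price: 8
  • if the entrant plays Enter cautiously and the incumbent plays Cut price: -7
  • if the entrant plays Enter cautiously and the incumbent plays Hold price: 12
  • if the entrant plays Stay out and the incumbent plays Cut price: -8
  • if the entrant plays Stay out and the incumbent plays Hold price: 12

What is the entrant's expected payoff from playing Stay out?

Take the expectation over the incumbent's cost type, weighting each type's action by its prior probability.
E[Stay out] = 3/4·12 + 1/4·(-8) = 9 + (-2) = 7

7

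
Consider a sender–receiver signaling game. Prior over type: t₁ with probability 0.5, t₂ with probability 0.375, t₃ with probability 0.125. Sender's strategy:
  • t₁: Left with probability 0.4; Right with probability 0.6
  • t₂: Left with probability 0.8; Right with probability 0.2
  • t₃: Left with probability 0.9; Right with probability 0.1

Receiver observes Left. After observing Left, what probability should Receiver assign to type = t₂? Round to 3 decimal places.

Apply Bayes' rule using the sender's strategy as the likelihood.
P(Left) = 0.5·0.4 + 0.375·0.8 + 0.125·0.9 = 0.6125
P(t₂ | Left) = (0.375·0.8) / 0.6125 = 0.3 / 0.6125 = 0.489796

0.490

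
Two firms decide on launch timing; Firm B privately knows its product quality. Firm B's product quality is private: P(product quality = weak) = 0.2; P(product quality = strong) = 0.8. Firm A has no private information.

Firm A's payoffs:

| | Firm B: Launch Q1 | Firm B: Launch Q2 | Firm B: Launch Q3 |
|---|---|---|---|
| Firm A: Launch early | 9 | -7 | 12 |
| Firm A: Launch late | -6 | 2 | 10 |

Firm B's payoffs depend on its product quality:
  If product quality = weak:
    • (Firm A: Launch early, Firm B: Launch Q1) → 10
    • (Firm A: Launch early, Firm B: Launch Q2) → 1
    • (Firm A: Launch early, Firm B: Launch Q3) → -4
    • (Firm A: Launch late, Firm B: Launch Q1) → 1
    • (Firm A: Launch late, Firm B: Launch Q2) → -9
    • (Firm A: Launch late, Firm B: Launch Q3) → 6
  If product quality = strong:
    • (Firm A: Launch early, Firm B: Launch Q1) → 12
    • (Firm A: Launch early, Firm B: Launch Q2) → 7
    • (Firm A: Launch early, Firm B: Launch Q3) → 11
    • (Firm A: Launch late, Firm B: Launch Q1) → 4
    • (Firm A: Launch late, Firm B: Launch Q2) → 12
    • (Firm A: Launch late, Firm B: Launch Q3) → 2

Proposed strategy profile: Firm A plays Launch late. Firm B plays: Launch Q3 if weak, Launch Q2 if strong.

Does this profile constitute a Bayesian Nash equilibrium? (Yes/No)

Yes

Firm A plays Launch late: E[Launch late] = 0.2·(10) + 0.8·(2) = 3.6; E[Launch early] = -3.2. Best-responding. ✓
Firm B (product quality weak), facing Launch late: Launch Q1 gives 1, Launch Q2 gives -9, Launch Q3 gives 6. Proposed Launch Q3 is best. ✓
Firm B (product quality strong), facing Launch late: Launch Q1 gives 4, Launch Q2 gives 12, Launch Q3 gives 2. Proposed Launch Q2 is best. ✓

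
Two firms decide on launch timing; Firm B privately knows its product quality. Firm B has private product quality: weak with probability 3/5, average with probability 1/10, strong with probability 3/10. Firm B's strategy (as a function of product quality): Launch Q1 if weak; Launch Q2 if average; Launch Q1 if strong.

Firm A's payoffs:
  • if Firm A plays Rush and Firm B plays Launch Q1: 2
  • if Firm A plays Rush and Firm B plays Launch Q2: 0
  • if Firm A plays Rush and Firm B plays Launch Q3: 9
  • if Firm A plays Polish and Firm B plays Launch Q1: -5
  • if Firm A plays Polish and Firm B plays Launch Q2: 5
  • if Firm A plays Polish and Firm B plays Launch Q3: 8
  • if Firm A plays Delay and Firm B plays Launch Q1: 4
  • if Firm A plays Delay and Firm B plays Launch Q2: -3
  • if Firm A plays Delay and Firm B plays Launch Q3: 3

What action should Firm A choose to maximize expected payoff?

Compute Firm A's expected payoff for each action, taking the expectation over Firm B's type.
E[Rush] = 3/5·(2) + 1/10·(0) + 3/10·(2) = 9/5
E[Polish] = 3/5·(-5) + 1/10·(5) + 3/10·(-5) = -4
E[Delay] = 3/5·(4) + 1/10·(-3) + 3/10·(4) = 33/10
Best response: Delay (33/10 is the largest).

Delay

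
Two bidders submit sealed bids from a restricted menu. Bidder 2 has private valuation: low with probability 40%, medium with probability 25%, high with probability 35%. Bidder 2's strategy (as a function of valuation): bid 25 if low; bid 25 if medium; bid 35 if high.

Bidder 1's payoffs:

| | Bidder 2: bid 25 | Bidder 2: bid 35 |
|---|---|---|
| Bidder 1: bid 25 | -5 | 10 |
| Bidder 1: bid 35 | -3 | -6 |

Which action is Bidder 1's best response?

E[bid 25] = 0.4·(-5) + 0.25·(-5) + 0.35·(10) = 0.25
E[bid 35] = 0.4·(-3) + 0.25·(-3) + 0.35·(-6) = -4.05
Best response: bid 25 (0.25 is the largest).

bid 25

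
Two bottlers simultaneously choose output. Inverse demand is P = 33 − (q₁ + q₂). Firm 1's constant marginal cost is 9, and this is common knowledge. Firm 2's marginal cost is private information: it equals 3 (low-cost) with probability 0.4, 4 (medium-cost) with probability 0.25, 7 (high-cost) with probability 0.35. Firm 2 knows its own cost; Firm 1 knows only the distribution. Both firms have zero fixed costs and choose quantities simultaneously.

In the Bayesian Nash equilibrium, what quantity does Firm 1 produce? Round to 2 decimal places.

Firm 2 with cost c maximizes (33 − (q₁+q₂) − c)·q₂, giving q₂(c) = (33 − c − q₁)/2.
E[c₂] = 0.4·3 + 0.25·4 + 0.35·7 = 4.65
Firm 1's FOC against E[q₂] yields q₁ = (33 − 2·9 + E[c₂])/3 = (33 − 18 + 4.65)/3 = 6.55.

6.55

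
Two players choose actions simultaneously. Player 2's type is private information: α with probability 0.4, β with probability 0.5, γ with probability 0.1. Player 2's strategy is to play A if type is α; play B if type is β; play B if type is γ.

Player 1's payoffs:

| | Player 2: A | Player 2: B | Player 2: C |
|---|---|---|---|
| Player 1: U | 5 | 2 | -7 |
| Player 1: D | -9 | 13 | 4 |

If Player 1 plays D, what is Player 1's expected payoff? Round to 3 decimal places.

E[D] = 0.4·(-9) + 0.5·13 + 0.1·13 = (-3.6) + 6.5 + 1.3 = 4.2

4.200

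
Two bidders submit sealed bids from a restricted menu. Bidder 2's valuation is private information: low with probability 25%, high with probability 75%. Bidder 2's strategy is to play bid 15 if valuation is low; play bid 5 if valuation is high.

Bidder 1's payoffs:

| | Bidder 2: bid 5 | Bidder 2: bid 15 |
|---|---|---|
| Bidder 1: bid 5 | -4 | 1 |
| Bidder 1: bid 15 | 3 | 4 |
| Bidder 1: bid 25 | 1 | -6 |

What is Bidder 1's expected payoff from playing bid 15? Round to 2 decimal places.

E[bid 15] = 0.25·4 + 0.75·3 = 1 + 2.25 = 3.25

3.25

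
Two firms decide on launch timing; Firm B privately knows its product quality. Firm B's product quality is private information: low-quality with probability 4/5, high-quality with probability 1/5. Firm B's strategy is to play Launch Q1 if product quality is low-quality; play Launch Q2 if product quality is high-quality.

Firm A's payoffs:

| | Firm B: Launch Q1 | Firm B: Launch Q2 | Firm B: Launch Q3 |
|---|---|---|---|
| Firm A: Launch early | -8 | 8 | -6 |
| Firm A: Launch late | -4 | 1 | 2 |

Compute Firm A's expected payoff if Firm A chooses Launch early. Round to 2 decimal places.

-4.80

E[Launch early] = 4/5·(-8) + 1/5·8 = (-32/5) + 8/5 = -24/5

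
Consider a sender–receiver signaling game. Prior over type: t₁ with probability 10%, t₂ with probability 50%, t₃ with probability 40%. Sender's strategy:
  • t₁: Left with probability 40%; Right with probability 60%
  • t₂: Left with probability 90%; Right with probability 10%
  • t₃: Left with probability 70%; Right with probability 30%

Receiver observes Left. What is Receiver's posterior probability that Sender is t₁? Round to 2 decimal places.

P(Left) = 0.1·0.4 + 0.5·0.9 + 0.4·0.7 = 0.77
P(t₁ | Left) = (0.1·0.4) / 0.77 = 0.04 / 0.77 = 0.0519481

0.05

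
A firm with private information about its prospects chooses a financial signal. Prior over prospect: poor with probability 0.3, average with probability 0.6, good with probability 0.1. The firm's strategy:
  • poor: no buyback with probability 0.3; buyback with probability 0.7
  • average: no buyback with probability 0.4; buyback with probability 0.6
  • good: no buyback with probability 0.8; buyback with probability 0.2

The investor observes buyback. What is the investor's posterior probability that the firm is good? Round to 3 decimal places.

P(buyback) = 0.3·0.7 + 0.6·0.6 + 0.1·0.2 = 0.59
P(good | buyback) = (0.1·0.2) / 0.59 = 0.02 / 0.59 = 0.0338983

0.034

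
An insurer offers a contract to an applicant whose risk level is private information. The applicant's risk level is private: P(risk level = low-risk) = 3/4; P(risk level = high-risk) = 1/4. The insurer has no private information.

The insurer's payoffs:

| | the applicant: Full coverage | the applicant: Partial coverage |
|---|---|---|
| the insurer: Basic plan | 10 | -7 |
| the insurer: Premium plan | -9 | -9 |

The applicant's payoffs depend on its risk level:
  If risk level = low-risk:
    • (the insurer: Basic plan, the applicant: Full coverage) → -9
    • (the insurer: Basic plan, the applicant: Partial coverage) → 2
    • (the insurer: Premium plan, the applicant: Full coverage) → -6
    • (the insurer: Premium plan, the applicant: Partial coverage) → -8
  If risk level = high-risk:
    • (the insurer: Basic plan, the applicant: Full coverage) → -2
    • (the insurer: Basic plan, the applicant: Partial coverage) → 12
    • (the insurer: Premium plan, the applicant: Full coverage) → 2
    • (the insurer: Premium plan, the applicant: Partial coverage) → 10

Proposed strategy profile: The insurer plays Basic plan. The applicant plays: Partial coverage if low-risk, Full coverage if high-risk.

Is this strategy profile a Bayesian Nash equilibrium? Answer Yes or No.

No

The insurer plays Basic plan: E[Basic plan] = 3/4·(-7) + 1/4·(10) = -11/4; E[Premium plan] = -9. Best-responding. ✓
The applicant (risk level low-risk), facing Basic plan: Full coverage gives -9, Partial coverage gives 2. Proposed Partial coverage is best. ✓
The applicant (risk level high-risk), facing Basic plan: Full coverage gives -2, Partial coverage gives 12. Proposed Full coverage is not best — profitable deviation exists. ✗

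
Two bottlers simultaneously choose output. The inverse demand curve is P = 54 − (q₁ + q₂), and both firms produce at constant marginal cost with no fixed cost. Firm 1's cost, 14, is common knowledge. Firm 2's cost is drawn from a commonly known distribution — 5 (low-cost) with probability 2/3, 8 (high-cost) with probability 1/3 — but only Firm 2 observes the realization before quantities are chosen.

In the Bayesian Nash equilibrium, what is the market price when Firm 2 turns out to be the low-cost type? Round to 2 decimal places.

Type-c best response for Firm 2: q₂(c) = (54 − c)/2 − q₁/2.
Firm 1 maximizes expected profit; its first-order condition is 54 − 2q₁ − E[q₂] − 14 = 0.
Substituting E[q₂] and solving: E[c₂] = 6, so q₁ = (54 − 2·14 + 6)/3 = 10.6667.
q₂(low-cost) = 19.1667, so P = 54 − (10.6667 + 19.1667) = 24.1667.

24.17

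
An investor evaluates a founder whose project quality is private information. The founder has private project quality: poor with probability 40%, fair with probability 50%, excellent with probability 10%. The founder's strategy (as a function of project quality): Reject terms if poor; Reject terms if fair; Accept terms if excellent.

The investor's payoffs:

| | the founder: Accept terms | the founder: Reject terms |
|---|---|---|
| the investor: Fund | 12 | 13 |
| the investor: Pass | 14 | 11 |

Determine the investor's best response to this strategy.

Fund

Compute the investor's expected payoff for each action, taking the expectation over the founder's type.
E[Fund] = 0.4·(13) + 0.5·(13) + 0.1·(12) = 12.9
E[Pass] = 0.4·(11) + 0.5·(11) + 0.1·(14) = 11.3
Best response: Fund (12.9 is the largest).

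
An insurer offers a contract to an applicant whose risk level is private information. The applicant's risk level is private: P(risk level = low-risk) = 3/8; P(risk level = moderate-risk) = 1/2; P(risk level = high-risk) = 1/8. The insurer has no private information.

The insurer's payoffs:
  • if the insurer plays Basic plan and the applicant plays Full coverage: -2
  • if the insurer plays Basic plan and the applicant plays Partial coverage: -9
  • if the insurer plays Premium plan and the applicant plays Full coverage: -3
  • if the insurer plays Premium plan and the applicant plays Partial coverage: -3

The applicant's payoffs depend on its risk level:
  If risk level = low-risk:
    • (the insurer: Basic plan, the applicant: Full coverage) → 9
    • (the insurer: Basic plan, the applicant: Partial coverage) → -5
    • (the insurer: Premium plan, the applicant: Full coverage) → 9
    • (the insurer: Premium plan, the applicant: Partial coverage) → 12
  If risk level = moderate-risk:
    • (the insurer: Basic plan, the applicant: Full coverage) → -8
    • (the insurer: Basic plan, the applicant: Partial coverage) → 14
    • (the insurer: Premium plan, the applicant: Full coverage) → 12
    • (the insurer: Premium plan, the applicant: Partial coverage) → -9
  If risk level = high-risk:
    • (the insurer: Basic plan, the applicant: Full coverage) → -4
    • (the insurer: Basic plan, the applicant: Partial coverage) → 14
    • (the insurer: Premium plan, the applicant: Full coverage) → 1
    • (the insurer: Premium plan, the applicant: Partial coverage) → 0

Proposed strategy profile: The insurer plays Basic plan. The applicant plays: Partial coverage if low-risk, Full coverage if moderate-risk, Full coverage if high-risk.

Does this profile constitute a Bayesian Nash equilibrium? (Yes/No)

No

A profile is a BNE iff every type of every player is best-responding given beliefs about the other side.
The insurer plays Basic plan: E[Basic plan] = 3/8·(-9) + 1/2·(-2) + 1/8·(-2) = -37/8; E[Premium plan] = -3. Not best-responding. ✗
The applicant (risk level low-risk), facing Basic plan: Full coverage gives 9, Partial coverage gives -5. Proposed Partial coverage is not best — profitable deviation exists. ✗
The applicant (risk level moderate-risk), facing Basic plan: Full coverage gives -8, Partial coverage gives 14. Proposed Full coverage is not best — profitable deviation exists. ✗
The applicant (risk level high-risk), facing Basic plan: Full coverage gives -4, Partial coverage gives 14. Proposed Full coverage is not best — profitable deviation exists. ✗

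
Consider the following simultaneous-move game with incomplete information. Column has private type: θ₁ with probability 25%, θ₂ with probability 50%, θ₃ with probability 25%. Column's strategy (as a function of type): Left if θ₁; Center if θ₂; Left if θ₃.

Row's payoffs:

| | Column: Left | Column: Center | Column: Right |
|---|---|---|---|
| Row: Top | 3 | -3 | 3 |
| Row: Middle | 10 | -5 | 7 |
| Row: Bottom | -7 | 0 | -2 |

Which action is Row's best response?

Compute Row's expected payoff for each action, taking the expectation over Column's type.
E[Top] = 0.25·(3) + 0.5·(-3) + 0.25·(3) = 0
E[Middle] = 0.25·(10) + 0.5·(-5) + 0.25·(10) = 2.5
E[Bottom] = 0.25·(-7) + 0.5·(0) + 0.25·(-7) = -3.5
Best response: Middle (2.5 is the largest).

Middle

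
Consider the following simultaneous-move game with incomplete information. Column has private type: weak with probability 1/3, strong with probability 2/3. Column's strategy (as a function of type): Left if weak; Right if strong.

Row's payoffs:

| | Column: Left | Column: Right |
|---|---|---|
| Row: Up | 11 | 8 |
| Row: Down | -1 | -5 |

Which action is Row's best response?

E[Up] = 1/3·(11) + 2/3·(8) = 9
E[Down] = 1/3·(-1) + 2/3·(-5) = -11/3
Best response: Up (9 is the largest).

Up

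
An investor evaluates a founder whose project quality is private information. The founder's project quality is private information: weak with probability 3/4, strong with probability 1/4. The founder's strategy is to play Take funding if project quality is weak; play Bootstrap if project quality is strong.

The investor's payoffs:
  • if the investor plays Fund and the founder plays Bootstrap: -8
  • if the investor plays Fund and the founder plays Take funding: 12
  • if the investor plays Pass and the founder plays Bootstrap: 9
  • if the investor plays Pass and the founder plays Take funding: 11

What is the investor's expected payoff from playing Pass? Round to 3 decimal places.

E[Pass] = 3/4·11 + 1/4·9 = 33/4 + 9/4 = 21/2

10.500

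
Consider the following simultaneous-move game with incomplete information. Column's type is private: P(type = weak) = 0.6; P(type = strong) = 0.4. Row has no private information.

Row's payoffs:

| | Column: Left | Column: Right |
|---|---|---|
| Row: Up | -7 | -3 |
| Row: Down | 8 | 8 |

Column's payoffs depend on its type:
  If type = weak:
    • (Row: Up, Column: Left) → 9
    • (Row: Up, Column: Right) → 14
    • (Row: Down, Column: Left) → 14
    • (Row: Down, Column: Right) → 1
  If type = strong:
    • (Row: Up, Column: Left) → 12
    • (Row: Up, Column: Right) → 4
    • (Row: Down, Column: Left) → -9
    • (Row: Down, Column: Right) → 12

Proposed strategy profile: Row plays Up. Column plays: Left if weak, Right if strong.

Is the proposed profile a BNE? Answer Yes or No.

Row plays Up: E[Up] = 0.6·(-7) + 0.4·(-3) = -5.4; E[Down] = 8. Not best-responding. ✗
Column (type weak), facing Up: Left gives 9, Right gives 14. Proposed Left is not best — profitable deviation exists. ✗
Column (type strong), facing Up: Left gives 12, Right gives 4. Proposed Right is not best — profitable deviation exists. ✗

No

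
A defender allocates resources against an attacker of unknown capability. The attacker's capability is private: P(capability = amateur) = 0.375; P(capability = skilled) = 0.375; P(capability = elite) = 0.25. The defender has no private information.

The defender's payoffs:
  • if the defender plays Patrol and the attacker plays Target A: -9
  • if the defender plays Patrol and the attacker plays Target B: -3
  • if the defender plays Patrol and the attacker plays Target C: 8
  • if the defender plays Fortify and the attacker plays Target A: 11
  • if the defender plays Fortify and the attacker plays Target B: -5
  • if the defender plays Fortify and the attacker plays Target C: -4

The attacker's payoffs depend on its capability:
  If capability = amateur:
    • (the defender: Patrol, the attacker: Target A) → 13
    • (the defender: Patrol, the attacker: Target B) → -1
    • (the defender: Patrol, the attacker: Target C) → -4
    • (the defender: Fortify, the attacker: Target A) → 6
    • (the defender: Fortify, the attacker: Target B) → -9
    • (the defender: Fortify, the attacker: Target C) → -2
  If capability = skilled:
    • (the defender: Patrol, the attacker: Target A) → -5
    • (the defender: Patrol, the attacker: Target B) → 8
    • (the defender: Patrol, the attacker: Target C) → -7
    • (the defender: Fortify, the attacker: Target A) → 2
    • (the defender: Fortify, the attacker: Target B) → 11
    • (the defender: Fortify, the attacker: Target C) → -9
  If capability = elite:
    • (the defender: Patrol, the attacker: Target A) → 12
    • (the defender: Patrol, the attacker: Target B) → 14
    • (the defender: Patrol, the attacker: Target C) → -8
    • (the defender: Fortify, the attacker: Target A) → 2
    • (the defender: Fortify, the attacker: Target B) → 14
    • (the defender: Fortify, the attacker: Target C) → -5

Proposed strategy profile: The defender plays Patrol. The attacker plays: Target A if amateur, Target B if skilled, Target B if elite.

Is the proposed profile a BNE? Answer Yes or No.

No

The defender plays Patrol: E[Patrol] = 0.375·(-9) + 0.375·(-3) + 0.25·(-3) = -5.25; E[Fortify] = 1. Not best-responding. ✗
The attacker (capability amateur), facing Patrol: Target A gives 13, Target B gives -1, Target C gives -4. Proposed Target A is best. ✓
The attacker (capability skilled), facing Patrol: Target A gives -5, Target B gives 8, Target C gives -7. Proposed Target B is best. ✓
The attacker (capability elite), facing Patrol: Target A gives 12, Target B gives 14, Target C gives -8. Proposed Target B is best. ✓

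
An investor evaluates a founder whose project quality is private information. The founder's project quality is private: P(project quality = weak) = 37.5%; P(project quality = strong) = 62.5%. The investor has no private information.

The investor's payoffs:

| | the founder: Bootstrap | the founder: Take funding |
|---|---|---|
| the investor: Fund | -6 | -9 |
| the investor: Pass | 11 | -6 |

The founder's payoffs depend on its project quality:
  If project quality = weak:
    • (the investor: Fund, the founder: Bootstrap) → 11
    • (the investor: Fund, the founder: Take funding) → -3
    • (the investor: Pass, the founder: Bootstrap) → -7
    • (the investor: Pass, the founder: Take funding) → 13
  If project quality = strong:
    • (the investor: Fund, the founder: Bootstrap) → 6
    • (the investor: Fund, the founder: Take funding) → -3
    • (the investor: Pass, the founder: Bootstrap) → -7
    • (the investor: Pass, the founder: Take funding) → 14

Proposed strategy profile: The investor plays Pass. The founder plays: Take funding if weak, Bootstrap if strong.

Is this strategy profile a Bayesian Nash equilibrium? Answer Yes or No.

A profile is a BNE iff every type of every player is best-responding given beliefs about the other side.
The investor plays Pass: E[Pass] = 0.375·(-6) + 0.625·(11) = 4.625; E[Fund] = -7.125. Best-responding. ✓
The founder (project quality weak), facing Pass: Bootstrap gives -7, Take funding gives 13. Proposed Take funding is best. ✓
The founder (project quality strong), facing Pass: Bootstrap gives -7, Take funding gives 14. Proposed Bootstrap is not best — profitable deviation exists. ✗

No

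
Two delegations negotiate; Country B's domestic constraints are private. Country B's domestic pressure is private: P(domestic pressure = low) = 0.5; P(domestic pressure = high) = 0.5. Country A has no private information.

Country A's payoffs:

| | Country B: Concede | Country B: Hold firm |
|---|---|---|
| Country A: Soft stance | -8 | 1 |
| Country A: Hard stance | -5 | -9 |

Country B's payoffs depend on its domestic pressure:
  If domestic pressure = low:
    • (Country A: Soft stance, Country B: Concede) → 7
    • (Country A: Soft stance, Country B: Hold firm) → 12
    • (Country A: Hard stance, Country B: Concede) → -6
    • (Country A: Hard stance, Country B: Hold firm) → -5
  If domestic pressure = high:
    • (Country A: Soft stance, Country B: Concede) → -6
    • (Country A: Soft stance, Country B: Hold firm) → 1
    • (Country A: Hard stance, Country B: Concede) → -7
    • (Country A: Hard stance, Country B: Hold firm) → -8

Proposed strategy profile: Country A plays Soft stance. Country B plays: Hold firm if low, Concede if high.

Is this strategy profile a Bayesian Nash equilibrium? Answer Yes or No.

A profile is a BNE iff every type of every player is best-responding given beliefs about the other side.
Country A plays Soft stance: E[Soft stance] = 0.5·(1) + 0.5·(-8) = -3.5; E[Hard stance] = -7. Best-responding. ✓
Country B (domestic pressure low), facing Soft stance: Concede gives 7, Hold firm gives 12. Proposed Hold firm is best. ✓
Country B (domestic pressure high), facing Soft stance: Concede gives -6, Hold firm gives 1. Proposed Concede is not best — profitable deviation exists. ✗

No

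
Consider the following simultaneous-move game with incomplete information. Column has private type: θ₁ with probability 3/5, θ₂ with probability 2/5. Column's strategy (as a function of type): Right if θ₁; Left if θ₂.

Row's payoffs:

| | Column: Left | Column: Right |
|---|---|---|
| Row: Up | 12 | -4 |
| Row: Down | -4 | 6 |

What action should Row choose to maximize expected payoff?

Up

E[Up] = 3/5·(-4) + 2/5·(12) = 12/5
E[Down] = 3/5·(6) + 2/5·(-4) = 2
Best response: Up (12/5 is the largest).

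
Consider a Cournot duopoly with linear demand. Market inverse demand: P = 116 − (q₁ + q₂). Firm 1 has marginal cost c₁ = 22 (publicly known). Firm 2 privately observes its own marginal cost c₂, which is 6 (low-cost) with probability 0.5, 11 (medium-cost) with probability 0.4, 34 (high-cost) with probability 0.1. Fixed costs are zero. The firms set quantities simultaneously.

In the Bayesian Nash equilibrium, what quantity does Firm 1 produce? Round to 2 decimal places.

27.60

Firm 2 with cost c maximizes (116 − (q₁+q₂) − c)·q₂, giving q₂(c) = (116 − c − q₁)/2.
E[c₂] = 0.5·6 + 0.4·11 + 0.1·34 = 10.8
Firm 1's FOC against E[q₂] yields q₁ = (116 − 2·22 + E[c₂])/3 = (116 − 44 + 10.8)/3 = 27.6.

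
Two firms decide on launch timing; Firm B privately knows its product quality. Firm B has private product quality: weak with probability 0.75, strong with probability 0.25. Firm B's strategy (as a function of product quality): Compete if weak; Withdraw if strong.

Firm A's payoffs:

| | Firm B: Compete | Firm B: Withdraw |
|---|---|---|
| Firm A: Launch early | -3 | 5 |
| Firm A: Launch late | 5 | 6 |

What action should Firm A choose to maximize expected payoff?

E[Launch early] = 0.75·(-3) + 0.25·(5) = -1
E[Launch late] = 0.75·(5) + 0.25·(6) = 5.25
Best response: Launch late (5.25 is the largest).

Launch late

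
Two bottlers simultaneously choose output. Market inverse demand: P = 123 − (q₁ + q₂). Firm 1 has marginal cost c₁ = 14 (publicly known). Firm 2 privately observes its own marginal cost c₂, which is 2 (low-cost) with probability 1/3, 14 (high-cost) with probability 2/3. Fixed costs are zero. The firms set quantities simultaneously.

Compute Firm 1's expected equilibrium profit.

Firm 2 with cost c maximizes (123 − (q₁+q₂) − c)·q₂, giving q₂(c) = (123 − c − q₁)/2.
E[c₂] = 1/3·2 + 2/3·14 = 10
Firm 1's FOC against E[q₂] yields q₁ = (123 − 2·14 + E[c₂])/3 = (123 − 28 + 10)/3 = 35.
E[P] = 123 − (q₁ + E[q₂]) = 49; Firm 1's expected profit = (E[P] − 14)·q₁ = (49 − 14)·35 = 1225.

1225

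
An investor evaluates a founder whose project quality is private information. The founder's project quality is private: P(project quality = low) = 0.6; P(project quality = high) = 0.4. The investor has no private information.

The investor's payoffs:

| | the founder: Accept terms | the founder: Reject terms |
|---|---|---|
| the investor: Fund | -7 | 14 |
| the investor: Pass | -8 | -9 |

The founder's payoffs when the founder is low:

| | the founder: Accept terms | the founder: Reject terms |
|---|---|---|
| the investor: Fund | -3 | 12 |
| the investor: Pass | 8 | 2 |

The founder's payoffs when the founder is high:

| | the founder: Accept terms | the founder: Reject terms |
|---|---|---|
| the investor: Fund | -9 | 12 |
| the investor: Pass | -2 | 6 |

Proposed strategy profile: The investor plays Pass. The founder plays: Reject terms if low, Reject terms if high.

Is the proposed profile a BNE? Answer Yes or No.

The investor plays Pass: E[Pass] = 0.6·(-9) + 0.4·(-9) = -9; E[Fund] = 14. Not best-responding. ✗
The founder (project quality low), facing Pass: Accept terms gives 8, Reject terms gives 2. Proposed Reject terms is not best — profitable deviation exists. ✗
The founder (project quality high), facing Pass: Accept terms gives -2, Reject terms gives 6. Proposed Reject terms is best. ✓

No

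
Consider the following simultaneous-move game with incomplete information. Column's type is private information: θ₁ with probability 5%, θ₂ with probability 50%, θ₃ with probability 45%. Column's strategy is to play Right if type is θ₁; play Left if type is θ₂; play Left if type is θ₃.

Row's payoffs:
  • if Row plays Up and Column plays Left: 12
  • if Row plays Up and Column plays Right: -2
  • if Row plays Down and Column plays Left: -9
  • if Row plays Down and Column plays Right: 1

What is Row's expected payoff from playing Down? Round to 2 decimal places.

-8.50

E[Down] = 0.05·1 + 0.5·(-9) + 0.45·(-9) = 0.05 + (-4.5) + (-4.05) = -8.5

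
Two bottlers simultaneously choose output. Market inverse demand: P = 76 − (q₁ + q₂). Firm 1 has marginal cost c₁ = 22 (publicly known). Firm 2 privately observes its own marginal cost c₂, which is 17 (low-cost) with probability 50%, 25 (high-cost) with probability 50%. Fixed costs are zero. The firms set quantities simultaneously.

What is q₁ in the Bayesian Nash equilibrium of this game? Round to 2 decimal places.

17.67

Type-c best response for Firm 2: q₂(c) = (76 − c)/2 − q₁/2.
Firm 1 maximizes expected profit; its first-order condition is 76 − 2q₁ − E[q₂] − 22 = 0.
Substituting E[q₂] and solving: E[c₂] = 21, so q₁ = (76 − 2·22 + 21)/3 = 17.6667.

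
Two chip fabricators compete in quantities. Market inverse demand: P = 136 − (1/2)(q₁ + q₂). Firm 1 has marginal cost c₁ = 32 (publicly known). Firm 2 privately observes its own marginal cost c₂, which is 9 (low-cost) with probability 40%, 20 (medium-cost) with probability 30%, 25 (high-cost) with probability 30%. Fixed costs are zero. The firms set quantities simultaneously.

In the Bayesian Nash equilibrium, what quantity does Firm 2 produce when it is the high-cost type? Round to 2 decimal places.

81.30

Firm 2 with cost c maximizes (136 − (1/2)(q₁+q₂) − c)·q₂, giving q₂(c) = (136 − c − (1/2)q₁).
E[c₂] = 0.4·9 + 0.3·20 + 0.3·25 = 17.1
Firm 1's FOC against E[q₂] yields q₁ = (136 − 2·32 + E[c₂])/(3/2) = (136 − 64 + 17.1)/(3/2) = 59.4.
q₂(high-cost) = (136 − 25 − (1/2)·59.4) = 81.3.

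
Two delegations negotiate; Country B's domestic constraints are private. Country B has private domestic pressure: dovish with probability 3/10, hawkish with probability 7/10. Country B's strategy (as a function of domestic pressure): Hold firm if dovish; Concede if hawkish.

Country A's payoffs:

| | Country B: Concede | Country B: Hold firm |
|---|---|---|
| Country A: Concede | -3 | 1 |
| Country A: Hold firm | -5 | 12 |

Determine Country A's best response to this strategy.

Hold firm

E[Concede] = 3/10·(1) + 7/10·(-3) = -9/5
E[Hold firm] = 3/10·(12) + 7/10·(-5) = 1/10
Best response: Hold firm (1/10 is the largest).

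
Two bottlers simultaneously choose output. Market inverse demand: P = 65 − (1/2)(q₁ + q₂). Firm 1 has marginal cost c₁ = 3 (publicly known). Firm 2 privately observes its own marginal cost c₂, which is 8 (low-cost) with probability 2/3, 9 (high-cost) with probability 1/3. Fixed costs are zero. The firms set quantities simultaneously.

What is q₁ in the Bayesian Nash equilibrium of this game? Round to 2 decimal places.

Type-c best response for Firm 2: q₂(c) = (65 − c) − q₁/2.
Firm 1 maximizes expected profit; its first-order condition is 65 − q₁ − (1/2)E[q₂] − 3 = 0.
Substituting E[q₂] and solving: E[c₂] = 8.33333, so q₁ = (65 − 2·3 + 8.33333)/(3/2) = 44.8889.

44.89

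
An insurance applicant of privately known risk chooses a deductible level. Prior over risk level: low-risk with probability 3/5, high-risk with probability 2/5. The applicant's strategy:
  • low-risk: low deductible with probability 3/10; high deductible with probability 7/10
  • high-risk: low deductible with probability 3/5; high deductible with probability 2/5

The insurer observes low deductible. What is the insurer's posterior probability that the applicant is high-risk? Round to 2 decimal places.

0.57

P(low deductible) = (3/5)·(3/10) + (2/5)·(3/5) = 21/50
P(high-risk | low deductible) = ((2/5)·(3/5)) / (21/50) = (6/25) / (21/50) = 4/7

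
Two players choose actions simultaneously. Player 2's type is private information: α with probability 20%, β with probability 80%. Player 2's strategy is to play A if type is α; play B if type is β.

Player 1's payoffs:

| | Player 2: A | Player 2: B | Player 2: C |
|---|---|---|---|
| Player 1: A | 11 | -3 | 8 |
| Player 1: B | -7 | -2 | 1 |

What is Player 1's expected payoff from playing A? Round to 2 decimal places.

E[A] = 0.2·11 + 0.8·(-3) = 2.2 + (-2.4) = -0.2

-0.20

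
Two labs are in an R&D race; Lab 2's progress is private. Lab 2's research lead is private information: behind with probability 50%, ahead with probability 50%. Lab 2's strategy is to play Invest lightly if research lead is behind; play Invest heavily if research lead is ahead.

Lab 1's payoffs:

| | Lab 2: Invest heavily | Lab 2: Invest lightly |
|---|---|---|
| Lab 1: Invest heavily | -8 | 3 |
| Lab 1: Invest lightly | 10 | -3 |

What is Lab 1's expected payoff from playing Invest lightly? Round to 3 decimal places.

Take the expectation over Lab 2's research lead, weighting each type's action by its prior probability.
E[Invest lightly] = 0.5·(-3) + 0.5·10 = (-1.5) + 5 = 3.5

3.500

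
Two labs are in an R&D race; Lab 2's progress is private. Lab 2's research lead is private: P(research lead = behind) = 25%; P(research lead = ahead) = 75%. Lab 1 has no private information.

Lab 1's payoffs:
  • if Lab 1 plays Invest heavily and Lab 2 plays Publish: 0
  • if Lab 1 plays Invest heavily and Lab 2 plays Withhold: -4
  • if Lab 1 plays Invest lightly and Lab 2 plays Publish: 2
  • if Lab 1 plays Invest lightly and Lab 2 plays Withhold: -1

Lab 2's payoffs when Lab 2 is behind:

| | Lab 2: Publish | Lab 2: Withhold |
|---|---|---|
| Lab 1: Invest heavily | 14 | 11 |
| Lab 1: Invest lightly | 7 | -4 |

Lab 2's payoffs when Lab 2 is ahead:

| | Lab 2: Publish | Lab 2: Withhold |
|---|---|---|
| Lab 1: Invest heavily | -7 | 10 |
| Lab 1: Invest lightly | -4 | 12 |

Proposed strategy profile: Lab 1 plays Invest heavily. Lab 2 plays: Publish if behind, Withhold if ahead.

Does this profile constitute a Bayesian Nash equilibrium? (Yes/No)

Lab 1 plays Invest heavily: E[Invest heavily] = 0.25·(0) + 0.75·(-4) = -3; E[Invest lightly] = -0.25. Not best-responding. ✗
Lab 2 (research lead behind), facing Invest heavily: Publish gives 14, Withhold gives 11. Proposed Publish is best. ✓
Lab 2 (research lead ahead), facing Invest heavily: Publish gives -7, Withhold gives 10. Proposed Withhold is best. ✓

No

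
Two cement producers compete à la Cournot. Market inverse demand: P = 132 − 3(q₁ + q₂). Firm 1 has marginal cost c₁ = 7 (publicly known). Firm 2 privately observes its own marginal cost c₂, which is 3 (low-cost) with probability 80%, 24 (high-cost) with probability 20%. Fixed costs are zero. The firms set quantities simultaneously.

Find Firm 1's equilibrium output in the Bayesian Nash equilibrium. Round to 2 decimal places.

13.91

Firm 2 with cost c maximizes (132 − 3(q₁+q₂) − c)·q₂, giving q₂(c) = (132 − c − 3q₁)/6.
E[c₂] = 0.8·3 + 0.2·24 = 7.2
Firm 1's FOC against E[q₂] yields q₁ = (132 − 2·7 + E[c₂])/9 = (132 − 14 + 7.2)/9 = 13.9111.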